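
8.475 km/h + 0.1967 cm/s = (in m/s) 2.356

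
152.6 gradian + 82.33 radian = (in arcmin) 2.913e+05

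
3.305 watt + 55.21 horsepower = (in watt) 4.117e+04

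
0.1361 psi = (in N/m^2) 938.4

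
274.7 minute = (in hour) 4.578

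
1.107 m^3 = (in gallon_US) 292.4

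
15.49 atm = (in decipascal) 1.57e+07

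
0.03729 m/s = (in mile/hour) 0.08342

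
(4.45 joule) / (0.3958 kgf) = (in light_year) 1.212e-16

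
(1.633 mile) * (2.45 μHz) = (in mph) 0.0144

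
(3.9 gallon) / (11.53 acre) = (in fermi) 3.164e+08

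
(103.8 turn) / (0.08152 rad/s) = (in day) 0.0926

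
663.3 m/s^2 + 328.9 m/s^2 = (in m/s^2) 992.2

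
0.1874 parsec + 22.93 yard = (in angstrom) 5.783e+25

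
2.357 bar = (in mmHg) 1768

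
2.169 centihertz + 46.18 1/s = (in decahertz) 4.62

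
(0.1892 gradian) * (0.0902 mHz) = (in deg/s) 1.536e-05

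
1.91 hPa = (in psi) 0.0277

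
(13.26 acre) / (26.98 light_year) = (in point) 5.959e-10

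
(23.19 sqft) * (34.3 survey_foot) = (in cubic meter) 22.52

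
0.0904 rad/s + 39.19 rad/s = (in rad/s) 39.28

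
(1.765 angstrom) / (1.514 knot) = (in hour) 6.295e-14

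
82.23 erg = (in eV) 5.132e+13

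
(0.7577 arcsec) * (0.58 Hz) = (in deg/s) 0.0001221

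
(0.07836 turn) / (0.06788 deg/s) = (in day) 0.00481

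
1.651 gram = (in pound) 0.00364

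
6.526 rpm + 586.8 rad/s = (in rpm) 5610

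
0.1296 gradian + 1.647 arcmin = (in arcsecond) 518.7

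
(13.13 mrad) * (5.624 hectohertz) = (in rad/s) 7.384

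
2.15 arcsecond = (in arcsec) 2.15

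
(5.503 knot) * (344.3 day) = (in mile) 5.233e+04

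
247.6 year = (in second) 7.808e+09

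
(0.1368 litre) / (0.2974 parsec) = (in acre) 3.684e-24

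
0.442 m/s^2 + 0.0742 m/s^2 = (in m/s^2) 0.5162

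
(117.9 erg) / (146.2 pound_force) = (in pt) 5.139e-05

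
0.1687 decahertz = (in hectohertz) 0.01687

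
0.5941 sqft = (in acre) 1.364e-05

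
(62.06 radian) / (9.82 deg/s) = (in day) 0.004191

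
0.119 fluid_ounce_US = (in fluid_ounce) 0.119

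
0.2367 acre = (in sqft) 1.031e+04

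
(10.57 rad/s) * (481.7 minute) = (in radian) 3.055e+05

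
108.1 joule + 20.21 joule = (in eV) 8.008e+20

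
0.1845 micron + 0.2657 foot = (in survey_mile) 5.032e-05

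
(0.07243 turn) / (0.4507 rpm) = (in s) 9.642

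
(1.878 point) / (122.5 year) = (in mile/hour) 3.836e-13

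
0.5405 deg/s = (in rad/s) 0.009434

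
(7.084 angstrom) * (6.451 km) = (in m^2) 4.57e-06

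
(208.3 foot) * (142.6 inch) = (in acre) 0.05683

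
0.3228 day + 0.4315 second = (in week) 0.04611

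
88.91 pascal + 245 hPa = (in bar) 0.2459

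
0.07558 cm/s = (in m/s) 0.0007558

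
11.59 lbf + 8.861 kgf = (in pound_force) 31.13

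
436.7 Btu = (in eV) 2.876e+24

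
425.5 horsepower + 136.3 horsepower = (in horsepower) 561.8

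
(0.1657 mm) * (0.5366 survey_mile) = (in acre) 3.536e-05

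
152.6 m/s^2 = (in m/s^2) 152.6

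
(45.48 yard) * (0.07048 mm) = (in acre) 7.243e-07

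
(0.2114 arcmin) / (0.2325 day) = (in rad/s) 3.061e-09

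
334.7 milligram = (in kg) 0.0003347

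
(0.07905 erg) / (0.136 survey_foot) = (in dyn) 0.01907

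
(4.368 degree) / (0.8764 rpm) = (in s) 0.8307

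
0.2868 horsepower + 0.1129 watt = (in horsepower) 0.287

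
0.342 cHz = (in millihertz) 3.42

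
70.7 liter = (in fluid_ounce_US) 2391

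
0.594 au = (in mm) 8.886e+13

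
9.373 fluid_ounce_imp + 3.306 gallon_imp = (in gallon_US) 4.041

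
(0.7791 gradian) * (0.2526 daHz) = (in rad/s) 0.03091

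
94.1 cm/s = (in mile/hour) 2.105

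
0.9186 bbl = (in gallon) 38.58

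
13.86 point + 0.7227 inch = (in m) 0.02325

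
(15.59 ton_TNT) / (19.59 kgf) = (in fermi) 3.395e+23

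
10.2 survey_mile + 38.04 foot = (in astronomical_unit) 1.098e-07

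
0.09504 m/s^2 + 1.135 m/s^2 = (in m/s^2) 1.23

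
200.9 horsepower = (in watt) 1.498e+05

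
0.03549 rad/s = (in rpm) 0.3389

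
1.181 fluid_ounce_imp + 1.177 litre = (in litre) 1.211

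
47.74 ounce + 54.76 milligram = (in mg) 1.353e+06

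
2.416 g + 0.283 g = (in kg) 0.002699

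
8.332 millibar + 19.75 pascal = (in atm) 0.008418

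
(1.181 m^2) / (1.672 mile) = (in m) 0.0004389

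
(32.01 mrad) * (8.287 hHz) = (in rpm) 253.3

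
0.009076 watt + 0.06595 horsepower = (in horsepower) 0.06596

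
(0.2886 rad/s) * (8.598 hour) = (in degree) 5.118e+05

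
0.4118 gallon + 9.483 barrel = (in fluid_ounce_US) 5.103e+04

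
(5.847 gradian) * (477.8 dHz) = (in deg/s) 251.4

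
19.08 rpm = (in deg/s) 114.5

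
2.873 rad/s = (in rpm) 27.44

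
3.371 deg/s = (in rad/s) 0.05884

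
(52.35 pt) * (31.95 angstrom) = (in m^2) 5.9e-11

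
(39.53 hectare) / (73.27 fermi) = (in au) 3.606e+07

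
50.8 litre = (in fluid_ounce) 1718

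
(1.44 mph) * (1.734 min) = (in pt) 1.898e+05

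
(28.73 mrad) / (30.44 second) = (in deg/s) 0.05408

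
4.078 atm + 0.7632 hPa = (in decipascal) 4.133e+06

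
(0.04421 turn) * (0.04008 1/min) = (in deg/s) 0.01063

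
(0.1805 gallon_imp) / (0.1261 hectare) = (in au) 4.35e-18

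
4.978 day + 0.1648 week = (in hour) 147.2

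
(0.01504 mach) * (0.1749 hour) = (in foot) 1.058e+04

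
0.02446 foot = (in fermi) 7.455e+12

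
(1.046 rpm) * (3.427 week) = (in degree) 1.301e+07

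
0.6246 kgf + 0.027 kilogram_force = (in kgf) 0.6516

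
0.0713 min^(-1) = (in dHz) 0.01188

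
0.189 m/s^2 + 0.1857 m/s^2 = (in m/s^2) 0.3747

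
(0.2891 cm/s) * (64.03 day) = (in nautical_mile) 8.636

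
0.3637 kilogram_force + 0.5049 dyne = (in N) 3.567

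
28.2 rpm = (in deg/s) 169.2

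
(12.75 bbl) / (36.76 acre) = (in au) 9.109e-17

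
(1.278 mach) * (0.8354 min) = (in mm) 2.181e+07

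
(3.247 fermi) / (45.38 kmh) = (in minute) 4.293e-18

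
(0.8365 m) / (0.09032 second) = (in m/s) 9.262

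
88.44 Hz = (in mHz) 8.844e+04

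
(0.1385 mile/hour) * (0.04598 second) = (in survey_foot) 0.00934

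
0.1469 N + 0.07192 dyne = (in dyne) 1.469e+04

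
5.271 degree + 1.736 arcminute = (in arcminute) 318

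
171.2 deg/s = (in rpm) 28.53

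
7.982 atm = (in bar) 8.088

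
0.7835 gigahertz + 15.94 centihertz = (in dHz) 7.835e+09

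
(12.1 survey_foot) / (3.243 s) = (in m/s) 1.137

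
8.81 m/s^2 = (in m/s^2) 8.81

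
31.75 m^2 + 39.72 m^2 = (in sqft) 769.3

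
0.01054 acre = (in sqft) 459.1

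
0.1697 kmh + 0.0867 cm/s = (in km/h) 0.1728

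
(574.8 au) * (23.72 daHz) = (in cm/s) 2.04e+18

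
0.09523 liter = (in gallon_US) 0.02516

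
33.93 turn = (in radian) 213.2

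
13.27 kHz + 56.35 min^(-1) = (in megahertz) 0.01327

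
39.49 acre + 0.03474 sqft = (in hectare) 15.98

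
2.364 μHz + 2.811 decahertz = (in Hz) 28.11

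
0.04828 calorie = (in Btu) 0.0001915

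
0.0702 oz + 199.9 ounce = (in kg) 5.669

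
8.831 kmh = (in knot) 4.768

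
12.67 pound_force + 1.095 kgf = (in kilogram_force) 6.842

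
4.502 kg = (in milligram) 4.502e+06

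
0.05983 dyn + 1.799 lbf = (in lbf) 1.799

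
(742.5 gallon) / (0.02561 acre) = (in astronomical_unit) 1.813e-13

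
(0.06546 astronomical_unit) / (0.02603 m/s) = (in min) 6.27e+09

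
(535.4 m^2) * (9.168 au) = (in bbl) 4.619e+15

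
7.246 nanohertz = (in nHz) 7.246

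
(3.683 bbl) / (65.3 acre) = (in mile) 1.377e-09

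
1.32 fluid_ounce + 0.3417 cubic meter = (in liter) 341.7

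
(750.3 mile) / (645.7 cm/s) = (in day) 2.164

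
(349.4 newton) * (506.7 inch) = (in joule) 4497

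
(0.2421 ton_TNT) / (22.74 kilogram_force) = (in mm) 4.542e+09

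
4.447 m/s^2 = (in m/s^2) 4.447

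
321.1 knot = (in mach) 0.4851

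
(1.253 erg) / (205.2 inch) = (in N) 2.404e-08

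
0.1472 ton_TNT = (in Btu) 5.837e+05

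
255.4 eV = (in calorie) 9.78e-18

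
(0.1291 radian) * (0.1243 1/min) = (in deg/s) 0.01532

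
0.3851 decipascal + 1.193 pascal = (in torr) 0.009237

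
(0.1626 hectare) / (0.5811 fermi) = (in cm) 2.798e+20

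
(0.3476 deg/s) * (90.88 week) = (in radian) 3.335e+05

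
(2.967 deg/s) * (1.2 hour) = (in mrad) 2.237e+05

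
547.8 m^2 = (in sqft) 5896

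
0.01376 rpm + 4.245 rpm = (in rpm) 4.259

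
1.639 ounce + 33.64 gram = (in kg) 0.0801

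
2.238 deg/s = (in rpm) 0.373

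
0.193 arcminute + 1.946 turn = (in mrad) 1.223e+04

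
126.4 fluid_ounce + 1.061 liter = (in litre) 4.799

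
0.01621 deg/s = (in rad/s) 0.0002829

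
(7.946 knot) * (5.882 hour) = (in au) 5.786e-07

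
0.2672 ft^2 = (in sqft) 0.2672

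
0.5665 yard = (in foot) 1.7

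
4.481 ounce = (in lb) 0.2801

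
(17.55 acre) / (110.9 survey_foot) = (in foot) 6893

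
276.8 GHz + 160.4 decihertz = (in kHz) 2.768e+08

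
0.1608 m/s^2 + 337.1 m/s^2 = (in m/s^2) 337.3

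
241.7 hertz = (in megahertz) 0.0002417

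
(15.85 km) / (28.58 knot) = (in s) 1078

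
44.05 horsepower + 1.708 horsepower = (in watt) 3.412e+04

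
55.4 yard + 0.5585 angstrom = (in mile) 0.03148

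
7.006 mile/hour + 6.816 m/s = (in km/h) 35.81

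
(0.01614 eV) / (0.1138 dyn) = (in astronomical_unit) 1.519e-26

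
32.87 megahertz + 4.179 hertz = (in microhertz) 3.287e+13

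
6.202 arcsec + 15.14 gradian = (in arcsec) 4.906e+04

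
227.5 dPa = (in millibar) 0.2275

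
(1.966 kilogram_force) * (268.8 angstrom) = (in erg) 5.182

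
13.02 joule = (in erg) 1.302e+08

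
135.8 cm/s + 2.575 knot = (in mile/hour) 6.001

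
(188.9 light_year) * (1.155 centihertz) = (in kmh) 7.431e+16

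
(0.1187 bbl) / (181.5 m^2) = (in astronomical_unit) 6.95e-16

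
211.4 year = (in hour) 1.852e+06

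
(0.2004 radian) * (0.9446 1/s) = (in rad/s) 0.1893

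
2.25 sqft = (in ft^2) 2.25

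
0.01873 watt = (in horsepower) 2.512e-05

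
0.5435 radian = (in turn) 0.0865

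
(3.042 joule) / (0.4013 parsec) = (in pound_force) 5.523e-17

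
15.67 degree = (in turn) 0.04353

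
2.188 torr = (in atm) 0.002879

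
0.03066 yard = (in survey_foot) 0.09198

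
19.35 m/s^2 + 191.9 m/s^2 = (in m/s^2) 211.2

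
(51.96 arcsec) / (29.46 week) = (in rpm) 1.35e-10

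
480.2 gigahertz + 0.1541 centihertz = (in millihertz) 4.802e+14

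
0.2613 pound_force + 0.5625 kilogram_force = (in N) 6.679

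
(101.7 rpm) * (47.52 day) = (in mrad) 4.373e+10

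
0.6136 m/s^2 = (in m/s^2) 0.6136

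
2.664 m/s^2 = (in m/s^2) 2.664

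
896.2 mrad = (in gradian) 57.05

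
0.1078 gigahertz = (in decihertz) 1.078e+09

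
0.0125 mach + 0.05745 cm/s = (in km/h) 15.32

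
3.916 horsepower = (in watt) 2920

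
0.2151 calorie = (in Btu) 0.000853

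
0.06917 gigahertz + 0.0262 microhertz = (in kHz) 6.917e+04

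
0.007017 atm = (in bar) 0.00711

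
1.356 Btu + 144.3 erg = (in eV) 8.929e+21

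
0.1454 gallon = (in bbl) 0.003462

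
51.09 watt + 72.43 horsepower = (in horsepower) 72.5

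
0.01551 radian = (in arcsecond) 3199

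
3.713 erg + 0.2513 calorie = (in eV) 6.563e+18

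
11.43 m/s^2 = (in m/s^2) 11.43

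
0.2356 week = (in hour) 39.58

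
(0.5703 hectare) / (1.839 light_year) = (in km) 3.278e-16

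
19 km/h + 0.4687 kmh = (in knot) 10.51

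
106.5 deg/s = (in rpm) 17.75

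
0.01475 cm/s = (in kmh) 0.000531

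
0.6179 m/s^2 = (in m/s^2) 0.6179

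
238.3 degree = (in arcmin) 1.43e+04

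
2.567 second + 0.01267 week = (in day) 0.08872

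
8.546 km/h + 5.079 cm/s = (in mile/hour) 5.424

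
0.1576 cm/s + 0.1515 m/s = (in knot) 0.2976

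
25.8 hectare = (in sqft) 2.777e+06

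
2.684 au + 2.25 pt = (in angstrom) 4.015e+21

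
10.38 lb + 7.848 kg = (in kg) 12.56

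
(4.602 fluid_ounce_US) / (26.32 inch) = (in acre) 5.031e-08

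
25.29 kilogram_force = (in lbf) 55.75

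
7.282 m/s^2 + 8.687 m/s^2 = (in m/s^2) 15.97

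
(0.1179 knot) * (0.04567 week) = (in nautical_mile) 0.9046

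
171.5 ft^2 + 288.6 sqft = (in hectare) 0.004274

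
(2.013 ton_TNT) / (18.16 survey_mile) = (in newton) 2.882e+05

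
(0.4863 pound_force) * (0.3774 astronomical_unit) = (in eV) 7.623e+29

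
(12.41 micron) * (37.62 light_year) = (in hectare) 4.417e+08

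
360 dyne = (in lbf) 0.0008093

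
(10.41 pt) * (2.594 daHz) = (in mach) 0.0002798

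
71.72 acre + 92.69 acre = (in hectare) 66.53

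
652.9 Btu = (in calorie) 1.646e+05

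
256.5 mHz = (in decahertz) 0.02565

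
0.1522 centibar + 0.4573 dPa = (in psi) 0.02208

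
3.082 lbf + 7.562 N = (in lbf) 4.782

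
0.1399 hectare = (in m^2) 1399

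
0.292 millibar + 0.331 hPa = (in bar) 0.000623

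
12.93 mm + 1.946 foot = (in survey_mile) 0.0003766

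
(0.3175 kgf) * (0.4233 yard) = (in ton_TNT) 2.88e-10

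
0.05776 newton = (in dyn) 5776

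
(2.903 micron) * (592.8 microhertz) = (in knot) 3.345e-09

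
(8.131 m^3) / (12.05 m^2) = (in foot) 2.214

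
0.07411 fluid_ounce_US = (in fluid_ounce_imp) 0.07714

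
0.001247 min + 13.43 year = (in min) 7.059e+06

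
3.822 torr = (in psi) 0.07391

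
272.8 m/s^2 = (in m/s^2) 272.8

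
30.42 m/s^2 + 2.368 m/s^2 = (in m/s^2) 32.79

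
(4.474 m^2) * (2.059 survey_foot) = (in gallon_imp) 617.6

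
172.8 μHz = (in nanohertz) 1.728e+05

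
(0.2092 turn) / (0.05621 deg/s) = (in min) 22.33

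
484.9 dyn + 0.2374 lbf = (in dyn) 1.061e+05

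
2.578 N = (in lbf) 0.5796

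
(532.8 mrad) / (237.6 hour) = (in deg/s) 3.569e-05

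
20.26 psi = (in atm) 1.379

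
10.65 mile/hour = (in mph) 10.65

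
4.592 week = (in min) 4.629e+04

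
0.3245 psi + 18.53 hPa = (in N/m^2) 4090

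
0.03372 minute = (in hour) 0.000562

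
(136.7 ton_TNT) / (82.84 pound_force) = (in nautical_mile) 8.381e+05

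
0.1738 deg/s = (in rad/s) 0.003033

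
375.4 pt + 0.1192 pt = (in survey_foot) 0.4346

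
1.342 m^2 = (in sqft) 14.45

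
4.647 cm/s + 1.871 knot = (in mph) 2.257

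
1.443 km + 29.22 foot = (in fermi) 1.452e+18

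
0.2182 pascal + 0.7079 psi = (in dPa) 4.881e+04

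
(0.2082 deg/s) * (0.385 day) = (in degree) 6926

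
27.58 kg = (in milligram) 2.758e+07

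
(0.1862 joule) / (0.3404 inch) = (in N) 21.54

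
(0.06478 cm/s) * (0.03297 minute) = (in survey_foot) 0.004204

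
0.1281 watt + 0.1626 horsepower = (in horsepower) 0.1628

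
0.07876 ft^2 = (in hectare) 7.317e-07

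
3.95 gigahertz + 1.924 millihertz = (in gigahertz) 3.95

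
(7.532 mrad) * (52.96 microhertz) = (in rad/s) 3.989e-07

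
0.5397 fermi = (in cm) 5.397e-14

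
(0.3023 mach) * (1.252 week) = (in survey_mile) 4.843e+04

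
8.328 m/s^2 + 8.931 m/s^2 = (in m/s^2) 17.26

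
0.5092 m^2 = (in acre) 0.0001258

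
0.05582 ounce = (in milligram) 1582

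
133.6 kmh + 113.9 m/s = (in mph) 337.8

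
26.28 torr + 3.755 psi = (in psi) 4.263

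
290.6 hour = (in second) 1.046e+06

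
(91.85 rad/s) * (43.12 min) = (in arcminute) 8.169e+08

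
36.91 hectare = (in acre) 91.21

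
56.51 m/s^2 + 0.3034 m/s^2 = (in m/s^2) 56.81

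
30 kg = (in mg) 3e+07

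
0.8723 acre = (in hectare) 0.353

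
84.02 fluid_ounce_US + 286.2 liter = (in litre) 288.7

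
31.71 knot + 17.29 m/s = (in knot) 65.32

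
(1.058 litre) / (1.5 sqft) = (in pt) 21.52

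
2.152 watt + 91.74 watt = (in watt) 93.89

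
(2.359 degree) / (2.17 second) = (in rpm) 0.1812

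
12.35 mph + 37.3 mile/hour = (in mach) 0.06519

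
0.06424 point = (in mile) 1.408e-08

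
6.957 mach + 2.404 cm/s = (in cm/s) 2.369e+05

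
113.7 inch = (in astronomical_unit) 1.93e-11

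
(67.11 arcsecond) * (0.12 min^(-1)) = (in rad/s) 6.507e-07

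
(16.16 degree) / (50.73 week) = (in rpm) 8.778e-08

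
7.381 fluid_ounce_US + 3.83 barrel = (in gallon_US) 160.9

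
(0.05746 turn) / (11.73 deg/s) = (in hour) 0.0004899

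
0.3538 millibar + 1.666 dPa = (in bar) 0.0003555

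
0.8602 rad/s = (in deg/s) 49.29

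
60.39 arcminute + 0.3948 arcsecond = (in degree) 1.007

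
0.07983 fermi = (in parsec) 2.587e-33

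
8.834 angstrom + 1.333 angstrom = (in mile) 6.317e-13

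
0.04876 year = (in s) 1.538e+06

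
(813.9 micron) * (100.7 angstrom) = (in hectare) 8.196e-16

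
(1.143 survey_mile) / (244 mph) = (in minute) 0.2811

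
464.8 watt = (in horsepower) 0.6233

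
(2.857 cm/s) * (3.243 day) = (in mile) 4.974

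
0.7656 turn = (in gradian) 306.2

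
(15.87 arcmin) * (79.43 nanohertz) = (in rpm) 3.502e-09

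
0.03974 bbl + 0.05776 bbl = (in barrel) 0.0975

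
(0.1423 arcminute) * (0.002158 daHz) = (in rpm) 8.53e-06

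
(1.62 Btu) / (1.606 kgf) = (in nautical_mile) 0.0586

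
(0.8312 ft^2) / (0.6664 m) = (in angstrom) 1.159e+09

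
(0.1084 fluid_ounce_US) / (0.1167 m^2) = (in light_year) 2.904e-21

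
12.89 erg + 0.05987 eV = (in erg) 12.89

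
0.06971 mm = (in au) 4.66e-16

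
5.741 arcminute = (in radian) 0.00167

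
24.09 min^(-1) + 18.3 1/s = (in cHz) 1870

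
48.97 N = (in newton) 48.97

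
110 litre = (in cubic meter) 0.11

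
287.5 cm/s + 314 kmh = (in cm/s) 9010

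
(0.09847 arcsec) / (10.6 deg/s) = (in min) 4.301e-08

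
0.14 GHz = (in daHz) 1.4e+07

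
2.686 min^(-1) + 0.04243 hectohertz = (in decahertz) 0.4288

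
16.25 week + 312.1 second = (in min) 1.638e+05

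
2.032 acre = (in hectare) 0.8223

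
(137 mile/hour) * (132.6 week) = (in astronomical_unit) 0.03283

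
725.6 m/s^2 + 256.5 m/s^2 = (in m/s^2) 982.1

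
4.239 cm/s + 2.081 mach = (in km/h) 2551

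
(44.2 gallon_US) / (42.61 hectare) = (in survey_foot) 1.288e-06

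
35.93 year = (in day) 1.311e+04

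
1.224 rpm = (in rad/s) 0.1282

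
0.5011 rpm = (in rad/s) 0.05248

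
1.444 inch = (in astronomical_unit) 2.452e-13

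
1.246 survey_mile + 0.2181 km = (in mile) 1.382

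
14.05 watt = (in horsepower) 0.01884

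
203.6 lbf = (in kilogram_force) 92.35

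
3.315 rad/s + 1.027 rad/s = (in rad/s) 4.342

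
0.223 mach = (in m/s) 75.93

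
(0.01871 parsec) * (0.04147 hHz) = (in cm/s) 2.394e+17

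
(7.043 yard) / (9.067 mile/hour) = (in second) 1.589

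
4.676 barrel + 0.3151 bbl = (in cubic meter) 0.7935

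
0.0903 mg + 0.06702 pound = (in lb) 0.06702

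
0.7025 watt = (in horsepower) 0.0009421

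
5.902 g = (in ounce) 0.2082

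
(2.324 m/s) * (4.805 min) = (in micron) 6.7e+08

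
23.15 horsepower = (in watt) 1.726e+04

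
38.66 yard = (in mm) 3.535e+04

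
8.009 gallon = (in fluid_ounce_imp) 1067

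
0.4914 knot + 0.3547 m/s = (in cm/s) 60.75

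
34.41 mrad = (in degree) 1.972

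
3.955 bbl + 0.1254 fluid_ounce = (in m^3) 0.6288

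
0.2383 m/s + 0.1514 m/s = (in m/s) 0.3897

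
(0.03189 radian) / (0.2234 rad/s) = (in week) 2.36e-07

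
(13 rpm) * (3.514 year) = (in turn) 2.401e+07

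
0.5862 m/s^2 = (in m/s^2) 0.5862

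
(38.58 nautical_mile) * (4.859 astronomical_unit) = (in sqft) 5.59e+17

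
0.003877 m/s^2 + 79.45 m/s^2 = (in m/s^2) 79.45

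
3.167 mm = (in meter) 0.003167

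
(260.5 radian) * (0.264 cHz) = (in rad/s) 0.6877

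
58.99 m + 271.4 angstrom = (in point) 1.672e+05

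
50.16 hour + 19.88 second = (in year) 0.005727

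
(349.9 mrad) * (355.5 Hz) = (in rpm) 1188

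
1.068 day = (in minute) 1538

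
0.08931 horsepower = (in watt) 66.6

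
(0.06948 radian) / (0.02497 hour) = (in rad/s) 0.0007729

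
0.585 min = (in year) 1.113e-06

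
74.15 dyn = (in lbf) 0.0001667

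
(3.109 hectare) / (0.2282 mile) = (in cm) 8466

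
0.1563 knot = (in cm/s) 8.041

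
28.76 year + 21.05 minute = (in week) 1500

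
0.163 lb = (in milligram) 7.394e+04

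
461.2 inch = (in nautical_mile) 0.006325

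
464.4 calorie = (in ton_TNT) 4.644e-07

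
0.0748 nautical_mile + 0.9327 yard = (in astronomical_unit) 9.317e-10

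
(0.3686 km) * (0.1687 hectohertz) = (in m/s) 6218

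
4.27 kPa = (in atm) 0.04214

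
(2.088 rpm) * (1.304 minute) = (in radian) 17.11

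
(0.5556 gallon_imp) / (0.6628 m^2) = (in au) 2.547e-14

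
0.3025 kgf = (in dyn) 2.967e+05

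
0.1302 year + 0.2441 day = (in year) 0.1309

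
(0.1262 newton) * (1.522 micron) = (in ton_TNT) 4.591e-17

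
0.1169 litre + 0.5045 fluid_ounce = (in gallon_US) 0.03482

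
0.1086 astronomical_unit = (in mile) 1.01e+07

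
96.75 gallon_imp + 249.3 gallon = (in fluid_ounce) 4.678e+04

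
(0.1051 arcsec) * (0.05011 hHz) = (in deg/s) 0.0001463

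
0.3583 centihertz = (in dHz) 0.03583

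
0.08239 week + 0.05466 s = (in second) 4.983e+04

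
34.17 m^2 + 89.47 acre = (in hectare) 36.21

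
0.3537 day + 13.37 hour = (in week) 0.1301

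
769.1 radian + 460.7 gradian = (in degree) 4.448e+04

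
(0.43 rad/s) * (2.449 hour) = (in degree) 2.172e+05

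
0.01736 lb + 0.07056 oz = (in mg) 9875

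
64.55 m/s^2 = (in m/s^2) 64.55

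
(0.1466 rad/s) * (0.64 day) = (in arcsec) 1.672e+09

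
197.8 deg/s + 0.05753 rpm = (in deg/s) 198.1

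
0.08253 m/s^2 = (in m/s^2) 0.08253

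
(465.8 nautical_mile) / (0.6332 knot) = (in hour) 735.6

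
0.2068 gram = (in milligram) 206.8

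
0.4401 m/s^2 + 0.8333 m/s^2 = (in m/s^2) 1.273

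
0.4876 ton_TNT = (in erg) 2.04e+16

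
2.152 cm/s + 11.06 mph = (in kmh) 17.88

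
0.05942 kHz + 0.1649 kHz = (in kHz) 0.2243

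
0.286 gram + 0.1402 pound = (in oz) 2.253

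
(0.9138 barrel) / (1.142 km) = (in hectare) 1.272e-08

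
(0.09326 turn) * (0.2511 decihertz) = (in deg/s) 0.843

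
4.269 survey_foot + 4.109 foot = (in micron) 2.554e+06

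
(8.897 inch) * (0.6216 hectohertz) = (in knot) 27.31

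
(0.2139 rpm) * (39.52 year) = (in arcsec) 5.758e+12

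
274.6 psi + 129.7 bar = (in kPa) 1.486e+04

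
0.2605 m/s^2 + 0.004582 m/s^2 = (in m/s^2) 0.2651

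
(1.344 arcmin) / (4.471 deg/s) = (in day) 5.799e-08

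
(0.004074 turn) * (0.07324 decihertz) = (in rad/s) 0.0001875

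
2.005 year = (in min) 1.054e+06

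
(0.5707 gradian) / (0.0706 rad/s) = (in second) 0.127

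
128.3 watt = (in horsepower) 0.1721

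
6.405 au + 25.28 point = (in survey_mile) 5.954e+08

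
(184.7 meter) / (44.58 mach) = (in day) 1.408e-07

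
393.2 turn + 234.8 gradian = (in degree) 1.418e+05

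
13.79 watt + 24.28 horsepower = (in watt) 1.812e+04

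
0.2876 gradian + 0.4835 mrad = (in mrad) 5.001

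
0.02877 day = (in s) 2486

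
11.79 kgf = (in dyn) 1.156e+07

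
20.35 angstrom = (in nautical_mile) 1.099e-12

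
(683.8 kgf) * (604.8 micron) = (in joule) 4.056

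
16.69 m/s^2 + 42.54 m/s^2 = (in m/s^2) 59.23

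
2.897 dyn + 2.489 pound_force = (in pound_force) 2.489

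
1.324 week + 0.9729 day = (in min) 1.475e+04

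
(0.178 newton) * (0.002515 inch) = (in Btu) 1.078e-08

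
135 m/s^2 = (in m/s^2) 135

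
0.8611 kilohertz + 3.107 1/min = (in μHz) 8.612e+08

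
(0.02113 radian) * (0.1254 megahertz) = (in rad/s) 2650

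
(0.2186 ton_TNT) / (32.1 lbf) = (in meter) 6.405e+06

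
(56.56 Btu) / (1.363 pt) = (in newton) 1.241e+08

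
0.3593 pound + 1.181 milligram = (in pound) 0.3593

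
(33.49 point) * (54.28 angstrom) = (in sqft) 6.903e-10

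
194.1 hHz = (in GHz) 1.941e-05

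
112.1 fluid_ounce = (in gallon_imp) 0.7292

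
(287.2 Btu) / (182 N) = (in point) 4.719e+06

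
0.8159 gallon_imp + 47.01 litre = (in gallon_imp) 11.16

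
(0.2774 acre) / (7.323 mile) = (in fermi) 9.525e+13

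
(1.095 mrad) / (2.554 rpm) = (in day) 4.739e-08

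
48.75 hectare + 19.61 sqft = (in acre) 120.5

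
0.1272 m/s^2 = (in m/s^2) 0.1272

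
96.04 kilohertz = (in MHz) 0.09604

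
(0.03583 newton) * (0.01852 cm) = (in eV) 4.142e+13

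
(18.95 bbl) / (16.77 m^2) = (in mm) 179.7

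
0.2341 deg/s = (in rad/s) 0.004086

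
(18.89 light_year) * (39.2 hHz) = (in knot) 1.362e+21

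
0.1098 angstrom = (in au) 7.34e-23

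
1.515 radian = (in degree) 86.8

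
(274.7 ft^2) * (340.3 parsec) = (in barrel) 1.686e+21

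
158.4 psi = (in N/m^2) 1.092e+06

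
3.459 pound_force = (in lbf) 3.459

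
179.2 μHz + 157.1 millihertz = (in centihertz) 15.73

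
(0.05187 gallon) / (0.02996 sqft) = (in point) 200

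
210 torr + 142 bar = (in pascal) 1.423e+07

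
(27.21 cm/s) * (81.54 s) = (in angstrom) 2.219e+11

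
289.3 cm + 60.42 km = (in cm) 6.042e+06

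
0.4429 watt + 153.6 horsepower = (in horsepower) 153.6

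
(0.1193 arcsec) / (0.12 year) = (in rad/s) 1.528e-13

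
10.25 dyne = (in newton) 0.0001025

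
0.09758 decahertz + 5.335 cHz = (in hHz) 0.01029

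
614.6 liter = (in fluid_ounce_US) 2.078e+04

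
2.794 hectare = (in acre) 6.904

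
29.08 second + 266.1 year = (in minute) 1.399e+08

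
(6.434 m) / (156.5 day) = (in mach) 1.397e-09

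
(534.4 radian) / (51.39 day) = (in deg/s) 0.006896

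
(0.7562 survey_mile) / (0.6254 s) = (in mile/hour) 4353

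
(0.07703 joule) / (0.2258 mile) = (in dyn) 21.2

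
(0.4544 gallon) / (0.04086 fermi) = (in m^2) 4.21e+13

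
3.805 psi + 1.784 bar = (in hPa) 2046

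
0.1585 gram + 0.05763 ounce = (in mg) 1792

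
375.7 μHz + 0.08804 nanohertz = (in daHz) 3.757e-05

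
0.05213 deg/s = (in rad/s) 0.0009098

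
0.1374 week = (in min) 1385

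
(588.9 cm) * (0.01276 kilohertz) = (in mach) 0.2207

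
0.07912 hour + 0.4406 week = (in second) 2.668e+05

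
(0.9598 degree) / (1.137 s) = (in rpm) 0.1407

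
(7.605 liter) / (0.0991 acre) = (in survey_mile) 1.178e-08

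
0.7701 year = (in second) 2.429e+07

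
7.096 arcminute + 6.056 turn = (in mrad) 3.805e+04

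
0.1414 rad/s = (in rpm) 1.35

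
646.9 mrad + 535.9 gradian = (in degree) 519.4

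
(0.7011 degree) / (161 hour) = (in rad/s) 2.111e-08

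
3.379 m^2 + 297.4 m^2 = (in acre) 0.07432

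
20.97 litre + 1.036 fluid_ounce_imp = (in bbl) 0.1321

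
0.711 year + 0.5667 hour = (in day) 259.5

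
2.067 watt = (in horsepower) 0.002772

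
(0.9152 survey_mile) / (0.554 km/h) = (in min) 159.5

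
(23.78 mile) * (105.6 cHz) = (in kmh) 1.455e+05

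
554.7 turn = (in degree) 1.997e+05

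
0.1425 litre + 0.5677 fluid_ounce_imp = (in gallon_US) 0.04191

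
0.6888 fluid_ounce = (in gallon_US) 0.005381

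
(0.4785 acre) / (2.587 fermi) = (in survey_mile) 4.651e+14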